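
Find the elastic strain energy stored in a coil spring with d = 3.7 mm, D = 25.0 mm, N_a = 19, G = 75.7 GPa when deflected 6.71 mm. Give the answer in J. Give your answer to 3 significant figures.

k = Gd⁴/(8D³N_a) = (75.7×10³)(3.7⁴)/(8·25.0³·19) = 5.9736 N/mm
U = ½kδ² = 0.5 × 5.9736 × 6.71² = 134.48 N·mm = 0.13448 J

0.134 J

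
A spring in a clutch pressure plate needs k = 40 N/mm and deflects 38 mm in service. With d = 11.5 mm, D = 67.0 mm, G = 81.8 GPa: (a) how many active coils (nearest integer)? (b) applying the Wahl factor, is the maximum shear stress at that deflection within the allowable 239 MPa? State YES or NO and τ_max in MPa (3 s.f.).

N_a = Gd⁴/(8D³k) = (81.8×10³)(11.5⁴)/(8·67.0³·40) = 14.87 → N_a = 15
Actual rate k = Gd⁴/(8D³·15) = 39.64 N/mm
Working load F = kδ = 39.64·38 = 1506.3 N
C = 67.0/11.5 = 5.8261; K_W = (4C−1)/(4C−4)+0.615/C = 1.2610
τ_max = K_W·8FD/(πd³) = 1.2610·168.98 = 213.08 MPa
τ_max ≤ 239 MPa → acceptable

(a) 15 coils; (b) YES, τ_max = 213 MPa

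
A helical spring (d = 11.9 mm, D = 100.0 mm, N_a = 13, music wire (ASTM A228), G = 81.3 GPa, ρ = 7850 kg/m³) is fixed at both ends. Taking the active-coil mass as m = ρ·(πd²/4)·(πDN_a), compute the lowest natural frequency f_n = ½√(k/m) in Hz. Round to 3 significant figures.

33.2 Hz

k = Gd⁴/(8D³N_a) = (81.3×10³)(11.9⁴)/(8·100.0³·13) = 15.676 N/mm = 15676 N/m
Wire length L = πDN_a = π·100.0·13 = 4084.1 mm
m = ρ·(πd²/4)·L = 7850 × 111.22×10⁻⁶ m² × 4.0841 m = 3.5657 kg
f_n = ½√(k/m) = 0.5·√(15676/3.5657) = 0.5·√(4396.4) = 33.153 Hz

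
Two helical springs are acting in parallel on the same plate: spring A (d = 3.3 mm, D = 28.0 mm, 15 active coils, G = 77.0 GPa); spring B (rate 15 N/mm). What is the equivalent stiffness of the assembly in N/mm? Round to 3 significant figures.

18.5 N/mm

k_A = Gd⁴/(8D³N_a) = (77.0×10³)(3.3⁴)/(8·28.0³·15) = 3.4665 N/mm
Parallel: k_eq = 3.4665 + 15 = 18.466 N/mm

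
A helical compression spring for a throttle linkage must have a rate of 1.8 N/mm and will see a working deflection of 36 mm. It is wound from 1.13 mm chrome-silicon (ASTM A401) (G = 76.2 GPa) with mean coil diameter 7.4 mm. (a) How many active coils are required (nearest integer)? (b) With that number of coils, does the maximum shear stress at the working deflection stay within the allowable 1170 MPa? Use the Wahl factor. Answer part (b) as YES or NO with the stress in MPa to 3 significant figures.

(a) 21 coils; (b) YES, τ_max = 1050 MPa

N_a = Gd⁴/(8D³k) = (76.2×10³)(1.13⁴)/(8·7.4³·1.8) = 21.29 → N_a = 21
Actual rate k = Gd⁴/(8D³·21) = 1.825 N/mm
Working load F = kδ = 1.825·36 = 65.7 N
C = 7.4/1.13 = 6.5487; K_W = (4C−1)/(4C−4)+0.615/C = 1.2291
τ_max = K_W·8FD/(πd³) = 1.2291·858.03 = 1054.6 MPa
τ_max ≤ 1170 MPa → acceptable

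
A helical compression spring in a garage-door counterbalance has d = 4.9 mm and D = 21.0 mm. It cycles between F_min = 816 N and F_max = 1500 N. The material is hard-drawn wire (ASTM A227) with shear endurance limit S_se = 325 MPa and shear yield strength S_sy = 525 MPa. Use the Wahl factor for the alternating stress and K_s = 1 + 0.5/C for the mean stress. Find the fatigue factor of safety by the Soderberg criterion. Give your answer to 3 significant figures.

0.563

C = D/d = 21.0/4.9 = 4.2857; K_W = (4C−1)/(4C−4)+0.615/C = 1.3718; K_s = 1+0.5/C = 1.1167
F_a = (F_max−F_min)/2 = 342 N; F_m = (F_max+F_min)/2 = 1158 N
τ_a = K_W·8F_aD/(πd³) = 1.3718 × 155.45 = 213.24 MPa
τ_m = K_s·8F_mD/(πd³) = 1.1167 × 526.36 = 587.76 MPa
Soderberg: 1/n_f = τ_a/S_se + τ_m/S_sy = 213.24/325 + 587.76/525 = 0.65613 + 1.11955 = 1.7757
n_f = 1/1.7757 = 0.5632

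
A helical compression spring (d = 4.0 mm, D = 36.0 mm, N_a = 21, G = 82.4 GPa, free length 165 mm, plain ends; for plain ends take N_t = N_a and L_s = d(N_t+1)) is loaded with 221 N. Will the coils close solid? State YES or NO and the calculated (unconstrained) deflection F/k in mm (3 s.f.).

k = Gd⁴/(8D³N_a) = (82.4×10³)(4.0⁴)/(8·36.0³·21) = 2.6912 N/mm
N_t = 21; L_s = 4.0·22 = 88 mm; δ_solid = L₀ − L_s = 165 − 88 = 77 mm
δ = F/k = 221/2.6912 = 82.119 mm
δ ≥ δ_solid → spring goes solid

YES, δ = 82.1 mm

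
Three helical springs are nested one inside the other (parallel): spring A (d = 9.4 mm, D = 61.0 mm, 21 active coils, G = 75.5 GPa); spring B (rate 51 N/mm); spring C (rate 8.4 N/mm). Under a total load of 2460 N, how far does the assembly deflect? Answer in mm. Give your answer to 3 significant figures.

k_A = Gd⁴/(8D³N_a) = (75.5×10³)(9.4⁴)/(8·61.0³·21) = 15.458 N/mm
Parallel: k_eq = 15.458 + 51 + 8.4 = 74.858 N/mm
δ = F/k_eq = 2460/74.858 = 32.862 mm

32.9 mm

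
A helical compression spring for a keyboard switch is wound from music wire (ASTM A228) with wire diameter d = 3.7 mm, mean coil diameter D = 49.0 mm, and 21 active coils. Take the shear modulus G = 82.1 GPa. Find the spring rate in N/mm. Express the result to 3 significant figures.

0.778 N/mm

k = Gd⁴/(8D³N_a) = (82.1×10³ × 3.7⁴) / (8 × 49.0³ × 21)
  = 1.53869e+07 / 1.9765e+07 = 0.77849 N/mm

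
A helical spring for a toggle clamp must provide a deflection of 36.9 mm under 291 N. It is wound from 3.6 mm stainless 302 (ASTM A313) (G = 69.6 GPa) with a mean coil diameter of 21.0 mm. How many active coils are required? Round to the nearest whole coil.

20

Required rate k = F/δ = 291/36.9 = 7.8862 N/mm
N_a = Gd⁴/(8D³k) = (69.6×10³ × 3.6⁴)/(8 × 21.0³ × 7.8862)
    = 1.16901e+07 / 584271 = 20.01 → 20 coils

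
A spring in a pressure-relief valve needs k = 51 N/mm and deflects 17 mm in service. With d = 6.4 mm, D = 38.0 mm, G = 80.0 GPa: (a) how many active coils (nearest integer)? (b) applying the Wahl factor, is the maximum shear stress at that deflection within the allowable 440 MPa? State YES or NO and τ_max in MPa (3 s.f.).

N_a = Gd⁴/(8D³k) = (80.0×10³)(6.4⁴)/(8·38.0³·51) = 5.995 → N_a = 6
Actual rate k = Gd⁴/(8D³·6) = 50.959 N/mm
Working load F = kδ = 50.959·17 = 866.3 N
C = 38.0/6.4 = 5.9375; K_W = (4C−1)/(4C−4)+0.615/C = 1.2555
τ_max = K_W·8FD/(πd³) = 1.2555·319.78 = 401.48 MPa
τ_max ≤ 440 MPa → acceptable

(a) 6 coils; (b) YES, τ_max = 401 MPa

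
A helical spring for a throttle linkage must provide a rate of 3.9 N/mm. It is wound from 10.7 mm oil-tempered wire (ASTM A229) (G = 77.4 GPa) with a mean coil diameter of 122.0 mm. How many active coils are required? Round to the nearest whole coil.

N_a = Gd⁴/(8D³k) = (77.4×10³ × 10.7⁴)/(8 × 122.0³ × 3.9)
    = 1.01456e+09 / 5.66545e+07 = 17.91 → 18 coils

18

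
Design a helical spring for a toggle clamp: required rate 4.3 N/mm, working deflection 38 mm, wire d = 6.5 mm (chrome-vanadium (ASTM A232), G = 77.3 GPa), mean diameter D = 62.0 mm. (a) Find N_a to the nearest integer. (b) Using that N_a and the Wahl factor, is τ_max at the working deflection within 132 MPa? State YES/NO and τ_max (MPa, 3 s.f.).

N_a = Gd⁴/(8D³k) = (77.3×10³)(6.5⁴)/(8·62.0³·4.3) = 16.83 → N_a = 17
Actual rate k = Gd⁴/(8D³·17) = 4.2571 N/mm
Working load F = kδ = 4.2571·38 = 161.77 N
C = 62.0/6.5 = 9.5385; K_W = (4C−1)/(4C−4)+0.615/C = 1.1523
τ_max = K_W·8FD/(πd³) = 1.1523·93.002 = 107.17 MPa
τ_max ≤ 132 MPa → acceptable

(a) 17 coils; (b) YES, τ_max = 107 MPa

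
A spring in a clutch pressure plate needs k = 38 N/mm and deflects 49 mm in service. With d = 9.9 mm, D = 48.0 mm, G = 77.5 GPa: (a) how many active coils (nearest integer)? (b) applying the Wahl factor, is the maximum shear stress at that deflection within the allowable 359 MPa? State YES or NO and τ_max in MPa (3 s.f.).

N_a = Gd⁴/(8D³k) = (77.5×10³)(9.9⁴)/(8·48.0³·38) = 22.14 → N_a = 22
Actual rate k = Gd⁴/(8D³·22) = 38.248 N/mm
Working load F = kδ = 38.248·49 = 1874.1 N
C = 48.0/9.9 = 4.8485; K_W = (4C−1)/(4C−4)+0.615/C = 1.3217
τ_max = K_W·8FD/(πd³) = 1.3217·236.09 = 312.05 MPa
τ_max ≤ 359 MPa → acceptable

(a) 22 coils; (b) YES, τ_max = 312 MPa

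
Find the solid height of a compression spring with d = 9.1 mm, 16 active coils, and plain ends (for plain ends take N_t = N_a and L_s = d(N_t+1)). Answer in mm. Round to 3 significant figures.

plain ends: N_t = N_a = 16
L_s = d·(N_t+1) = 9.1 × 17 = 154.7 mm

155 mm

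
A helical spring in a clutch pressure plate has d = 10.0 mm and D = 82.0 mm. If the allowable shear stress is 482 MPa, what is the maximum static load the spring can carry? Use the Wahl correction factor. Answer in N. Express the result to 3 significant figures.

1960 N

C = D/d = 82.0/10.0 = 8.2000
K_W = (4C−1)/(4C−4) + 0.615/C = 31.800/28.800 + 0.0750 = 1.1792
τ_max = K·8FD/(πd³) → F_max = τ_allow·πd³/(8DK)
F_max = 482·π·10.0³/(8·82.0·1.1792) = 1.5142e+06/773.53 = 1957.6 N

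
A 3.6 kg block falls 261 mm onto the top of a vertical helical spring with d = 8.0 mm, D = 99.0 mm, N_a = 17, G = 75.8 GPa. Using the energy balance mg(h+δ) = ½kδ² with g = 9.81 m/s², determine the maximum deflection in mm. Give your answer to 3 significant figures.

k = Gd⁴/(8D³N_a) = (75.8×10³)(8.0⁴)/(8·99.0³·17) = 2.3528 N/mm
W = mg = 3.6 × 9.81 = 35.316 N
½kδ² − Wδ − Wh = 0 → δ = (W + √(W² + 2kWh))/k
δ = (35.316 + √(1247.2 + 43373.7))/2.3528 = (35.316 + 211.24)/2.3528 = 104.79 mm

105 mm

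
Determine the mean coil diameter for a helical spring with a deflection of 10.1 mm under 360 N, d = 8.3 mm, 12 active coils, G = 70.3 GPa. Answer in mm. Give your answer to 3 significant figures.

46.0 mm

Required rate k = F/δ = 360/10.1 = 35.644 N/mm
D = (Gd⁴/(8N_a·k))^(1/3) = (70.3×10³·8.3⁴/(8·12·35.644))^(1/3)
  = (97502.4)^(1/3) = 46.0262 mm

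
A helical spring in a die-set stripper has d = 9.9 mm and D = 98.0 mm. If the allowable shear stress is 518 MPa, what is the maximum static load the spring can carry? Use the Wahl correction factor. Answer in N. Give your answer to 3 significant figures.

1760 N

C = D/d = 98.0/9.9 = 9.8990
K_W = (4C−1)/(4C−4) + 0.615/C = 38.596/35.596 + 0.0621 = 1.1464
τ_max = K·8FD/(πd³) → F_max = τ_allow·πd³/(8DK)
F_max = 518·π·9.9³/(8·98.0·1.1464) = 1.579e+06/898.78 = 1756.8 N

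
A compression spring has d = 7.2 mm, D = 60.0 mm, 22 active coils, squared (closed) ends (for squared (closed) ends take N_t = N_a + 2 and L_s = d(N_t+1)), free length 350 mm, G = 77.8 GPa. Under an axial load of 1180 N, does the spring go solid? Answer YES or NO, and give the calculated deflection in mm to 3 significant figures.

k = Gd⁴/(8D³N_a) = (77.8×10³)(7.2⁴)/(8·60.0³·22) = 5.4998 N/mm
N_t = 24; L_s = 7.2·25 = 180 mm; δ_solid = L₀ − L_s = 350 − 180 = 170 mm
δ = F/k = 1180/5.4998 = 214.56 mm
δ ≥ δ_solid → spring goes solid

YES, δ = 215 mm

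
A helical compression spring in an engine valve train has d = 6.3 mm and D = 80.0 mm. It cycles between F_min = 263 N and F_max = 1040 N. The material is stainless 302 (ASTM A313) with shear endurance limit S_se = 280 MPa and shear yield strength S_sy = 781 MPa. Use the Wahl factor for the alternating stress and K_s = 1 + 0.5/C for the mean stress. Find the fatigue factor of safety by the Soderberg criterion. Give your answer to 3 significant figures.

C = D/d = 80.0/6.3 = 12.6984; K_W = (4C−1)/(4C−4)+0.615/C = 1.1125; K_s = 1+0.5/C = 1.0394
F_a = (F_max−F_min)/2 = 388.5 N; F_m = (F_max+F_min)/2 = 651.5 N
τ_a = K_W·8F_aD/(πd³) = 1.1125 × 316.52 = 352.14 MPa
τ_m = K_s·8F_mD/(πd³) = 1.0394 × 530.79 = 551.69 MPa
Soderberg: 1/n_f = τ_a/S_se + τ_m/S_sy = 352.14/280 + 551.69/781 = 1.25764 + 0.70639 = 1.964
n_f = 1/1.964 = 0.5092

0.509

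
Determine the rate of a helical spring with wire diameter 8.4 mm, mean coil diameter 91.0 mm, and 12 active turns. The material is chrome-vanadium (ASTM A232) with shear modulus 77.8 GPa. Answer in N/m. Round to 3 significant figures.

5350 N/m

k = Gd⁴/(8D³N_a) = (77.8×10³ × 8.4⁴) / (8 × 91.0³ × 12)
  = 3.87344e+08 / 7.23428e+07 = 5.3543 N/mm = 5354.3 N/m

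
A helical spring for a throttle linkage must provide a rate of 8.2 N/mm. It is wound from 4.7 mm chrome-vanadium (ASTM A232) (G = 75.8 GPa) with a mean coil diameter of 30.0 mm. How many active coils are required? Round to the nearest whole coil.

21

N_a = Gd⁴/(8D³k) = (75.8×10³ × 4.7⁴)/(8 × 30.0³ × 8.2)
    = 3.6988e+07 / 1.7712e+06 = 20.88 → 21 coils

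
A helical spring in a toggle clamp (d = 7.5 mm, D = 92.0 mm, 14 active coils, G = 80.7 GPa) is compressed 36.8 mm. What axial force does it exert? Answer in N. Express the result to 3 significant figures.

k = Gd⁴/(8D³N_a) = (80.7×10³)(7.5⁴)/(8·92.0³·14) = 2.9278 N/mm
F = k·δ = 2.9278 × 36.8 = 107.74 N

108 N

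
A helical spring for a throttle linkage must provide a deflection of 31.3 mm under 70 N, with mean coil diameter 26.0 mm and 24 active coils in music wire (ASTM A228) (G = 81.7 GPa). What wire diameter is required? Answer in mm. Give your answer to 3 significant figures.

Required rate k = F/δ = 70/31.3 = 2.2364 N/mm
d = (8D³N_a·k / G)^(1/4) = (8·26.0³·24·2.2364 / (81.7×10³))^0.25
  = (92.375)^0.25 = 3.1002 mm

3.10 mm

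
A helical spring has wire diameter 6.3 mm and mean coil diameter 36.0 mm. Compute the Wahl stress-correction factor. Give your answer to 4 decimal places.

C = D/d = 36.0/6.3 = 5.7143
K_W = (4C−1)/(4C−4) + 0.615/C = 21.857/18.857 + 0.1076 = 1.2667

1.2667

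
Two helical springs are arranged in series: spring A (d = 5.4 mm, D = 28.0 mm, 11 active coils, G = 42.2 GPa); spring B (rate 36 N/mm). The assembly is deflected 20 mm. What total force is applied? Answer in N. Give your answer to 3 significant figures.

k_A = Gd⁴/(8D³N_a) = (42.2×10³)(5.4⁴)/(8·28.0³·11) = 18.575 N/mm
Series: 1/k_eq = 1/18.575 + 1/36 = 0.081613; k_eq = 12.253 N/mm
F = k_eq·δ = 12.253·20 = 245.06 N

245 N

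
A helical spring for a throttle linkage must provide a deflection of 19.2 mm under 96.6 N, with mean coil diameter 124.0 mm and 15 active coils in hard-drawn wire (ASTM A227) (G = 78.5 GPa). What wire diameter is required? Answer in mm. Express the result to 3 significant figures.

Required rate k = F/δ = 96.6/19.2 = 5.0312 N/mm
d = (8D³N_a·k / G)^(1/4) = (8·124.0³·15·5.0312 / (78.5×10³))^0.25
  = (14664)^0.25 = 11.0043 mm

11.0 mm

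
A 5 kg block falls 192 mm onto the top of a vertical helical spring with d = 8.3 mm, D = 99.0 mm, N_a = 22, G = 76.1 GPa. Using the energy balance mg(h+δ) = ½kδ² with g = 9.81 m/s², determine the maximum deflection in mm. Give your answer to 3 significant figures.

120 mm

k = Gd⁴/(8D³N_a) = (76.1×10³)(8.3⁴)/(8·99.0³·22) = 2.1148 N/mm
W = mg = 5 × 9.81 = 49.05 N
½kδ² − Wδ − Wh = 0 → δ = (W + √(W² + 2kWh))/k
δ = (49.05 + √(2405.9 + 39833.5))/2.1148 = (49.05 + 205.52)/2.1148 = 120.37 mm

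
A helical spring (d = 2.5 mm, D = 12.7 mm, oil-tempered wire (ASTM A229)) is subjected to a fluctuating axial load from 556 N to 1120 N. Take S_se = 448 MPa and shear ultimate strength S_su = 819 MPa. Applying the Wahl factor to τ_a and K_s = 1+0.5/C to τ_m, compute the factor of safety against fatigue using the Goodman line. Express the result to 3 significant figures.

C = D/d = 12.7/2.5 = 5.0800; K_W = (4C−1)/(4C−4)+0.615/C = 1.3049; K_s = 1+0.5/C = 1.0984
F_a = (F_max−F_min)/2 = 282 N; F_m = (F_max+F_min)/2 = 838 N
τ_a = K_W·8F_aD/(πd³) = 1.3049 × 583.68 = 761.63 MPa
τ_m = K_s·8F_mD/(πd³) = 1.0984 × 1734.5 = 1905.2 MPa
Goodman: 1/n_f = τ_a/S_se + τ_m/S_su = 761.63/448 + 1905.2/819 = 1.70007 + 2.32624 = 4.0263
n_f = 1/4.0263 = 0.2484

0.248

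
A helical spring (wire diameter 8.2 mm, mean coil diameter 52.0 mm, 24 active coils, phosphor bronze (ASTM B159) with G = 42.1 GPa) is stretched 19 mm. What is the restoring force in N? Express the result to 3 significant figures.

134 N

k = Gd⁴/(8D³N_a) = (42.1×10³)(8.2⁴)/(8·52.0³·24) = 7.0506 N/mm
F = k·δ = 7.0506 × 19 = 133.96 N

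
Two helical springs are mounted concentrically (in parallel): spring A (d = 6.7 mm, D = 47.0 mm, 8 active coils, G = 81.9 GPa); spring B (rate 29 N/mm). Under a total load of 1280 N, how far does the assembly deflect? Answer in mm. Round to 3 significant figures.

23.8 mm

k_A = Gd⁴/(8D³N_a) = (81.9×10³)(6.7⁴)/(8·47.0³·8) = 24.838 N/mm
Parallel: k_eq = 24.838 + 29 = 53.838 N/mm
δ = F/k_eq = 1280/53.838 = 23.775 mm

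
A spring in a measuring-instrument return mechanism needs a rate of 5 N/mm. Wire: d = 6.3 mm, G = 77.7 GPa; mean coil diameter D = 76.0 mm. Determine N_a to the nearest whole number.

7

N_a = Gd⁴/(8D³k) = (77.7×10³ × 6.3⁴)/(8 × 76.0³ × 5)
    = 1.22401e+08 / 1.7559e+07 = 6.971 → 7 coils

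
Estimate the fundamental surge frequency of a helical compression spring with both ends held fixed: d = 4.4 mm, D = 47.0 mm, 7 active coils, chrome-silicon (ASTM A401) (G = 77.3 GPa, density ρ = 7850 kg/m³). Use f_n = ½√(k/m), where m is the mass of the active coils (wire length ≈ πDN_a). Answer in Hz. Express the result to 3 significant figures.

100 Hz

k = Gd⁴/(8D³N_a) = (77.3×10³)(4.4⁴)/(8·47.0³·7) = 4.9832 N/mm = 4983.2 N/m
Wire length L = πDN_a = π·47.0·7 = 1033.6 mm
m = ρ·(πd²/4)·L = 7850 × 15.205×10⁻⁶ m² × 1.0336 m = 0.12337 kg
f_n = ½√(k/m) = 0.5·√(4983.2/0.12337) = 0.5·√(40392) = 100.49 Hz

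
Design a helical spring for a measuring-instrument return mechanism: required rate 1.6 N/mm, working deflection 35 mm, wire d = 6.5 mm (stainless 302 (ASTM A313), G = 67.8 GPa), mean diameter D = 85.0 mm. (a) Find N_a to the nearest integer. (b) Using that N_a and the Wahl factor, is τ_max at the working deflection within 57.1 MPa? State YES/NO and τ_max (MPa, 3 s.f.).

N_a = Gd⁴/(8D³k) = (67.8×10³)(6.5⁴)/(8·85.0³·1.6) = 15.4 → N_a = 15
Actual rate k = Gd⁴/(8D³·15) = 1.6423 N/mm
Working load F = kδ = 1.6423·35 = 57.48 N
C = 85.0/6.5 = 13.0769; K_W = (4C−1)/(4C−4)+0.615/C = 1.1091
τ_max = K_W·8FD/(πd³) = 1.1091·45.304 = 50.248 MPa
τ_max ≤ 57.1 MPa → acceptable

(a) 15 coils; (b) YES, τ_max = 50.2 MPa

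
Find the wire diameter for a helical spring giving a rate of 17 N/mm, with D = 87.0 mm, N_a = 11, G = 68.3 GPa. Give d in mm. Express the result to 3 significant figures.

11.0 mm

d = (8D³N_a·k / G)^(1/4) = (8·87.0³·11·17 / (68.3×10³))^0.25
  = (14423)^0.25 = 10.9589 mm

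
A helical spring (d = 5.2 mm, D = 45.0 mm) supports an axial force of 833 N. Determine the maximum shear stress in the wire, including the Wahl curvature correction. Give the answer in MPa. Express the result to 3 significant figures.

Spring index C = D/d = 45.0/5.2 = 8.6538
K_W = (4C−1)/(4C−4) + 0.615/C = 33.615/30.615 + 0.0711 = 1.1691
τ₀ = 8FD/(πd³) = 8·833·45.0/(π·5.2³) = 299880/441.73 = 678.87 MPa
τ_max = K·τ₀ = 1.1691 × 678.87 = 793.64 MPa

794 MPa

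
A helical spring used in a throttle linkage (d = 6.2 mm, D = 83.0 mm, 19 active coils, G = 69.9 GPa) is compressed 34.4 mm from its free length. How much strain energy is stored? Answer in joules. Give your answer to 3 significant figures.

0.703 J

k = Gd⁴/(8D³N_a) = (69.9×10³)(6.2⁴)/(8·83.0³·19) = 1.1884 N/mm
U = ½kδ² = 0.5 × 1.1884 × 34.4² = 703.16 N·mm = 0.70316 J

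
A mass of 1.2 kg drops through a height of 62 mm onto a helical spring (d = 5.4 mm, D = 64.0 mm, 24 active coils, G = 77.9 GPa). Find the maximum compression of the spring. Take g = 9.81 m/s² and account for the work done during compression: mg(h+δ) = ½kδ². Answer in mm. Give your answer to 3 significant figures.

k = Gd⁴/(8D³N_a) = (77.9×10³)(5.4⁴)/(8·64.0³·24) = 1.316 N/mm
W = mg = 1.2 × 9.81 = 11.772 N
½kδ² − Wδ − Wh = 0 → δ = (W + √(W² + 2kWh))/k
δ = (11.772 + √(138.58 + 1921.07))/1.316 = (11.772 + 45.383)/1.316 = 43.43 mm

43.4 mm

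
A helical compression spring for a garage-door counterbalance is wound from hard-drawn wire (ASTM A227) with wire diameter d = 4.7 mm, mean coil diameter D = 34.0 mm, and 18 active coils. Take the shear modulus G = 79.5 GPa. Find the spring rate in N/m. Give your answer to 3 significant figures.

k = Gd⁴/(8D³N_a) = (79.5×10³ × 4.7⁴) / (8 × 34.0³ × 18)
  = 3.87935e+07 / 5.65978e+06 = 6.8542 N/mm = 6854.2 N/m

6850 N/m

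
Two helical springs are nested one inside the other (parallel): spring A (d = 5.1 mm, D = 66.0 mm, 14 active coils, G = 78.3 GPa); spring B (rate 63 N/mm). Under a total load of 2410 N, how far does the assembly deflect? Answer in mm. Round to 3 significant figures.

k_A = Gd⁴/(8D³N_a) = (78.3×10³)(5.1⁴)/(8·66.0³·14) = 1.6451 N/mm
Parallel: k_eq = 1.6451 + 63 = 64.645 N/mm
δ = F/k_eq = 2410/64.645 = 37.28 mm

37.3 mm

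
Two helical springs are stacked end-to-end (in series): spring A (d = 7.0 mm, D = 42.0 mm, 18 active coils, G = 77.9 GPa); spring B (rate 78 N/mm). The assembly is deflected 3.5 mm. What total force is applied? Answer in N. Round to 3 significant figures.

50.1 N

k_A = Gd⁴/(8D³N_a) = (77.9×10³)(7.0⁴)/(8·42.0³·18) = 17.532 N/mm
Series: 1/k_eq = 1/17.532 + 1/78 = 0.069861; k_eq = 14.314 N/mm
F = k_eq·δ = 14.314·3.5 = 50.1 N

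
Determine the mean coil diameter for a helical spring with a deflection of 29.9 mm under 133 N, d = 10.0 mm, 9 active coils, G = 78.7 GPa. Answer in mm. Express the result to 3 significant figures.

Required rate k = F/δ = 133/29.9 = 4.4482 N/mm
D = (Gd⁴/(8N_a·k))^(1/3) = (78.7×10³·10.0⁴/(8·9·4.4482))^(1/3)
  = (2.45732e+06)^(1/3) = 134.9441 mm

135 mm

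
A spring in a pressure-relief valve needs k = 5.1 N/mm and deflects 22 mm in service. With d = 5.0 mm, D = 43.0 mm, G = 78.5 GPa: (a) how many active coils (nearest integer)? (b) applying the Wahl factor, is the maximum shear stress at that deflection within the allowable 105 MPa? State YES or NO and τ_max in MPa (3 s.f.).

N_a = Gd⁴/(8D³k) = (78.5×10³)(5.0⁴)/(8·43.0³·5.1) = 15.12 → N_a = 15
Actual rate k = Gd⁴/(8D³·15) = 5.1424 N/mm
Working load F = kδ = 5.1424·22 = 113.13 N
C = 43.0/5.0 = 8.6000; K_W = (4C−1)/(4C−4)+0.615/C = 1.1702
τ_max = K_W·8FD/(πd³) = 1.1702·99.102 = 115.97 MPa
τ_max > 105 MPa → exceeds allowable

(a) 15 coils; (b) NO, τ_max = 116 MPa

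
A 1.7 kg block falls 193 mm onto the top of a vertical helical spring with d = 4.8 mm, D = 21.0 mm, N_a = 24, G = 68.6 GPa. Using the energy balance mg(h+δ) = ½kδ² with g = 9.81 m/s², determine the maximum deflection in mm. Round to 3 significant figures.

18.6 mm

k = Gd⁴/(8D³N_a) = (68.6×10³)(4.8⁴)/(8·21.0³·24) = 20.48 N/mm
W = mg = 1.7 × 9.81 = 16.677 N
½kδ² − Wδ − Wh = 0 → δ = (W + √(W² + 2kWh))/k
δ = (16.677 + √(278.12 + 131836))/20.48 = (16.677 + 363.48)/20.48 = 18.562 mm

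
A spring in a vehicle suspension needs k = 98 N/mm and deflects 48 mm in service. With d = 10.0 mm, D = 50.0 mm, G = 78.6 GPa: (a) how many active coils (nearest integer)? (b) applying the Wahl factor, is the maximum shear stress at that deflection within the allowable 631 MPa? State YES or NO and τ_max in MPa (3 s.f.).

N_a = Gd⁴/(8D³k) = (78.6×10³)(10.0⁴)/(8·50.0³·98) = 8.02 → N_a = 8
Actual rate k = Gd⁴/(8D³·8) = 98.25 N/mm
Working load F = kδ = 98.25·48 = 4716 N
C = 50.0/10.0 = 5.0000; K_W = (4C−1)/(4C−4)+0.615/C = 1.3105
τ_max = K_W·8FD/(πd³) = 1.3105·600.46 = 786.9 MPa
τ_max > 631 MPa → exceeds allowable

(a) 8 coils; (b) NO, τ_max = 787 MPa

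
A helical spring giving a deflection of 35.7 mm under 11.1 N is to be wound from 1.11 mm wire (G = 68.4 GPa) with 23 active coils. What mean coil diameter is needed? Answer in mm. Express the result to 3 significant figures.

12.2 mm

Required rate k = F/δ = 11.1/35.7 = 0.31092 N/mm
D = (Gd⁴/(8N_a·k))^(1/3) = (68.4×10³·1.11⁴/(8·23·0.31092))^(1/3)
  = (1814.99)^(1/3) = 12.1981 mm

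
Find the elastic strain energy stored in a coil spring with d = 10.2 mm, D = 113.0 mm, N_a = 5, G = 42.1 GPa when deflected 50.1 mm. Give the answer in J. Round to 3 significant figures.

k = Gd⁴/(8D³N_a) = (42.1×10³)(10.2⁴)/(8·113.0³·5) = 7.8956 N/mm
U = ½kδ² = 0.5 × 7.8956 × 50.1² = 9909.1 N·mm = 9.9091 J

9.91 J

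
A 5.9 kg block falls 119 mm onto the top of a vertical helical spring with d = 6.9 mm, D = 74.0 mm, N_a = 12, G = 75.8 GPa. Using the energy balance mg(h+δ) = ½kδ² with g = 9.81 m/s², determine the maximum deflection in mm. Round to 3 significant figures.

k = Gd⁴/(8D³N_a) = (75.8×10³)(6.9⁴)/(8·74.0³·12) = 4.4167 N/mm
W = mg = 5.9 × 9.81 = 57.879 N
½kδ² − Wδ − Wh = 0 → δ = (W + √(W² + 2kWh))/k
δ = (57.879 + √(3350 + 60841.1))/4.4167 = (57.879 + 253.36)/4.4167 = 70.468 mm

70.5 mm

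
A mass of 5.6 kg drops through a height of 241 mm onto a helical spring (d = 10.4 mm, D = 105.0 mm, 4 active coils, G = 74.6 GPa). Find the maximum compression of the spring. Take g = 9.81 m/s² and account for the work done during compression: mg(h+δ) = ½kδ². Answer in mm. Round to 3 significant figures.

k = Gd⁴/(8D³N_a) = (74.6×10³)(10.4⁴)/(8·105.0³·4) = 23.559 N/mm
W = mg = 5.6 × 9.81 = 54.936 N
½kδ² − Wδ − Wh = 0 → δ = (W + √(W² + 2kWh))/k
δ = (54.936 + √(3018 + 623819))/23.559 = (54.936 + 791.73)/23.559 = 35.938 mm

35.9 mm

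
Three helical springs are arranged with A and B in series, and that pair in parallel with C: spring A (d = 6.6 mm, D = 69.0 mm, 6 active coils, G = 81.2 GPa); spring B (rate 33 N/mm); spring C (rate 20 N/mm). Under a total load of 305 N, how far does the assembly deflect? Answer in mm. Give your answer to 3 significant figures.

k_A = Gd⁴/(8D³N_a) = (81.2×10³)(6.6⁴)/(8·69.0³·6) = 9.7711 N/mm
Springs A,B series: k_AB = 1/(1/9.7711+1/33) = 7.5389 N/mm; parallel with C: k_eq = 7.5389+20 = 27.539 N/mm
δ = F/k_eq = 305/27.539 = 11.075 mm

11.1 mm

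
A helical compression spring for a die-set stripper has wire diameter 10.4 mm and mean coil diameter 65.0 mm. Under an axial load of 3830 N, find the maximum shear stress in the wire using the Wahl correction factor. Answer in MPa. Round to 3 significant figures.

700 MPa

Spring index C = D/d = 65.0/10.4 = 6.2500
K_W = (4C−1)/(4C−4) + 0.615/C = 24.000/21.000 + 0.0984 = 1.2413
τ₀ = 8FD/(πd³) = 8·3830·65.0/(π·10.4³) = 1.9916e+06/3533.9 = 563.58 MPa
τ_max = K·τ₀ = 1.2413 × 563.58 = 699.54 MPa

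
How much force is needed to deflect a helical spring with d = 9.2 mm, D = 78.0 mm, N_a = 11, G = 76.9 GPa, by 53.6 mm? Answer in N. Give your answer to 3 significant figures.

k = Gd⁴/(8D³N_a) = (76.9×10³)(9.2⁴)/(8·78.0³·11) = 13.192 N/mm
F = k·δ = 13.192 × 53.6 = 707.09 N

707 N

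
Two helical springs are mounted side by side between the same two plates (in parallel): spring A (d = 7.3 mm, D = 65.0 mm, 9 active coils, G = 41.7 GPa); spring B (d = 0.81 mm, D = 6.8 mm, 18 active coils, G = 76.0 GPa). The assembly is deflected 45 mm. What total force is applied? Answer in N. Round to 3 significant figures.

k_A = Gd⁴/(8D³N_a) = (41.7×10³)(7.3⁴)/(8·65.0³·9) = 5.989 N/mm
k_B = Gd⁴/(8D³N_a) = (76.0×10³)(0.81⁴)/(8·6.8³·18) = 0.72254 N/mm
Parallel: k_eq = 5.989 + 0.72254 = 6.7116 N/mm
F = k_eq·δ = 6.7116·45 = 302.02 N

302 N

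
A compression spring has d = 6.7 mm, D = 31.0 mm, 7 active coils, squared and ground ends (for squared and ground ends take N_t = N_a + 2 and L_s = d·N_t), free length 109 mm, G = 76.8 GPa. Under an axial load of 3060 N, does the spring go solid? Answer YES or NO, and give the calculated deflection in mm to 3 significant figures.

NO, δ = 33.0 mm

k = Gd⁴/(8D³N_a) = (76.8×10³)(6.7⁴)/(8·31.0³·7) = 92.766 N/mm
N_t = 9; L_s = 6.7·9 = 60.3 mm; δ_solid = L₀ − L_s = 109 − 60.3 = 48.7 mm
δ = F/k = 3060/92.766 = 32.986 mm
δ < δ_solid → spring does not go solid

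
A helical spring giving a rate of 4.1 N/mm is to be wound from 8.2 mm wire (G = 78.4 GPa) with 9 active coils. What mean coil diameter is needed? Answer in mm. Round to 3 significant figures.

D = (Gd⁴/(8N_a·k))^(1/3) = (78.4×10³·8.2⁴/(8·9·4.1))^(1/3)
  = (1.20076e+06)^(1/3) = 106.2882 mm

106 mm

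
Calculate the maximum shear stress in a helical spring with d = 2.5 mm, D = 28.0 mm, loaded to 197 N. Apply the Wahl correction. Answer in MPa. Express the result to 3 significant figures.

1010 MPa

Spring index C = D/d = 28.0/2.5 = 11.2000
K_W = (4C−1)/(4C−4) + 0.615/C = 43.800/40.800 + 0.0549 = 1.1284
τ₀ = 8FD/(πd³) = 8·197·28.0/(π·2.5³) = 44128/49.087 = 898.97 MPa
τ_max = K·τ₀ = 1.1284 × 898.97 = 1014.4 MPa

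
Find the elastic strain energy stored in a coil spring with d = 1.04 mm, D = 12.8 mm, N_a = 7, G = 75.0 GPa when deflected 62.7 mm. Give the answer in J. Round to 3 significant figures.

k = Gd⁴/(8D³N_a) = (75.0×10³)(1.04⁴)/(8·12.8³·7) = 0.7471 N/mm
U = ½kδ² = 0.5 × 0.7471 × 62.7² = 1468.5 N·mm = 1.4685 J

1.47 J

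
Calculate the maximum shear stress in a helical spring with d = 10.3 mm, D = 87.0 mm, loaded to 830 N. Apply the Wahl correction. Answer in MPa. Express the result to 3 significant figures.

Spring index C = D/d = 87.0/10.3 = 8.4466
K_W = (4C−1)/(4C−4) + 0.615/C = 32.786/29.786 + 0.0728 = 1.1735
τ₀ = 8FD/(πd³) = 8·830·87.0/(π·10.3³) = 577680/3432.9 = 168.28 MPa
τ_max = K·τ₀ = 1.1735 × 168.28 = 197.48 MPa

197 MPa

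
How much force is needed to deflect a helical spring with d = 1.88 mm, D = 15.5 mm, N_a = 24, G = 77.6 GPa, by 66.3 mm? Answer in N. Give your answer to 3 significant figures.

89.9 N

k = Gd⁴/(8D³N_a) = (77.6×10³)(1.88⁴)/(8·15.5³·24) = 1.3558 N/mm
F = k·δ = 1.3558 × 66.3 = 89.89 N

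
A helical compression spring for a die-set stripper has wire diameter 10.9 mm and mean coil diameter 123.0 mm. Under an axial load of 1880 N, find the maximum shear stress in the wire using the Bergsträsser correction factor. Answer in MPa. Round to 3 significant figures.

Spring index C = D/d = 123.0/10.9 = 11.2844
K_B = (4C+2)/(4C−3) = 47.138/42.138 = 1.1187
τ₀ = 8FD/(πd³) = 8·1880·123.0/(π·10.9³) = 1.84992e+06/4068.5 = 454.7 MPa
τ_max = K·τ₀ = 1.1187 × 454.7 = 508.65 MPa

509 MPa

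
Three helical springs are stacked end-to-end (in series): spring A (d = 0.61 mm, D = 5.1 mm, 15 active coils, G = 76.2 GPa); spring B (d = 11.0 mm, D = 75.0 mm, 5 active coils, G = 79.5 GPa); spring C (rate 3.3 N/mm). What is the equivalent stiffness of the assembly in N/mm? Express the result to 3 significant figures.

0.548 N/mm

k_A = Gd⁴/(8D³N_a) = (76.2×10³)(0.61⁴)/(8·5.1³·15) = 0.6628 N/mm
k_B = Gd⁴/(8D³N_a) = (79.5×10³)(11.0⁴)/(8·75.0³·5) = 68.975 N/mm
Series: 1/k_eq = 1/0.6628 + 1/68.975 + 1/3.3 = 1.8263; k_eq = 0.54756 N/mm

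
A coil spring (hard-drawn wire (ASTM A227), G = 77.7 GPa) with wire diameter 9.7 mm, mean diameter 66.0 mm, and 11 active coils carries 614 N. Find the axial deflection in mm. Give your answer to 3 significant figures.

k = Gd⁴/(8D³N_a) = (77.7×10³)(9.7⁴)/(8·66.0³·11) = 27.189 N/mm
δ = F/k = 614 / 27.189 = 22.583 mm

22.6 mm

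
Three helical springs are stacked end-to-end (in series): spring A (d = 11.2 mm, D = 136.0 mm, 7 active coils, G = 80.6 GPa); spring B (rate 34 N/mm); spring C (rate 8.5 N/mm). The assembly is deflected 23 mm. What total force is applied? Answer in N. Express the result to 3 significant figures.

89.1 N

k_A = Gd⁴/(8D³N_a) = (80.6×10³)(11.2⁴)/(8·136.0³·7) = 9.0033 N/mm
Series: 1/k_eq = 1/9.0033 + 1/34 + 1/8.5 = 0.25813; k_eq = 3.874 N/mm
F = k_eq·δ = 3.874·23 = 89.103 N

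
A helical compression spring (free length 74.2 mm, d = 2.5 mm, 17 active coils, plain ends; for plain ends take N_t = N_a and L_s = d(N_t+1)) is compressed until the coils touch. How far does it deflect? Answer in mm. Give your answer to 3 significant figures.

N_t = 17; L_s = 2.5·18 = 45 mm
δ_solid = L₀ − L_s = 74.2 − 45 = 29.2 mm

29.2 mm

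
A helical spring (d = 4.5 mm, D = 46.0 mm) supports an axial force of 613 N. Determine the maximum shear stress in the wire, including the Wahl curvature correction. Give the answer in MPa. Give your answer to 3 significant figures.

Spring index C = D/d = 46.0/4.5 = 10.2222
K_W = (4C−1)/(4C−4) + 0.615/C = 39.889/36.889 + 0.0602 = 1.1415
τ₀ = 8FD/(πd³) = 8·613·46.0/(π·4.5³) = 225584/286.28 = 787.99 MPa
τ_max = K·τ₀ = 1.1415 × 787.99 = 899.48 MPa

899 MPa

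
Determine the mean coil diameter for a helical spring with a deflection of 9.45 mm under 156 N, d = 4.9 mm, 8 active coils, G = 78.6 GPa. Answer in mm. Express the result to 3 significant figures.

35.0 mm

Required rate k = F/δ = 156/9.45 = 16.508 N/mm
D = (Gd⁴/(8N_a·k))^(1/3) = (78.6×10³·4.9⁴/(8·8·16.508))^(1/3)
  = (42887.8)^(1/3) = 35.0035 mm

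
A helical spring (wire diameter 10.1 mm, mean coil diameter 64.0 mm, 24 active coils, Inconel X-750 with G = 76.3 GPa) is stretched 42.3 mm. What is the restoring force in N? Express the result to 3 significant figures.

k = Gd⁴/(8D³N_a) = (76.3×10³)(10.1⁴)/(8·64.0³·24) = 15.775 N/mm
F = k·δ = 15.775 × 42.3 = 667.28 N

667 N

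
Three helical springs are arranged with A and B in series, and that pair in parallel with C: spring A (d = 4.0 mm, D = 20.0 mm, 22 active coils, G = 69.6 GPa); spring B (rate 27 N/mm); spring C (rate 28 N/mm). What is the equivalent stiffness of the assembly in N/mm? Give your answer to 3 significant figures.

36.6 N/mm

k_A = Gd⁴/(8D³N_a) = (69.6×10³)(4.0⁴)/(8·20.0³·22) = 12.655 N/mm
Springs A,B series: k_AB = 1/(1/12.655+1/27) = 8.6162 N/mm; parallel with C: k_eq = 8.6162+28 = 36.616 N/mm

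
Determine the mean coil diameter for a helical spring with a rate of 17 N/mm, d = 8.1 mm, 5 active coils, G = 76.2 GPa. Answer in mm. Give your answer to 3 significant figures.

D = (Gd⁴/(8N_a·k))^(1/3) = (76.2×10³·8.1⁴/(8·5·17))^(1/3)
  = (482376)^(1/3) = 78.4264 mm

78.4 mm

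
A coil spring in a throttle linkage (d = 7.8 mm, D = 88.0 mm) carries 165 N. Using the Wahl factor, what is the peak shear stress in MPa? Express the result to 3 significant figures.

Spring index C = D/d = 88.0/7.8 = 11.2821
K_W = (4C−1)/(4C−4) + 0.615/C = 44.128/41.128 + 0.0545 = 1.1275
τ₀ = 8FD/(πd³) = 8·165·88.0/(π·7.8³) = 116160/1490.8 = 77.915 MPa
τ_max = K·τ₀ = 1.1275 × 77.915 = 87.846 MPa

87.8 MPa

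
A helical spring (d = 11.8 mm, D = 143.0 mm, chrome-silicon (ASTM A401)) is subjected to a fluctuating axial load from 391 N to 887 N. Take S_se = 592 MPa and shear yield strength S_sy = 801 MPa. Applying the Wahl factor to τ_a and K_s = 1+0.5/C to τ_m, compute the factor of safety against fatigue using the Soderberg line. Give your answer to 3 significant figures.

C = D/d = 143.0/11.8 = 12.1186; K_W = (4C−1)/(4C−4)+0.615/C = 1.1182; K_s = 1+0.5/C = 1.0413
F_a = (F_max−F_min)/2 = 248 N; F_m = (F_max+F_min)/2 = 639 N
τ_a = K_W·8F_aD/(πd³) = 1.1182 × 54.964 = 61.461 MPa
τ_m = K_s·8F_mD/(πd³) = 1.0413 × 141.62 = 147.47 MPa
Soderberg: 1/n_f = τ_a/S_se + τ_m/S_sy = 61.461/592 + 147.47/801 = 0.10382 + 0.18410 = 0.28792
n_f = 1/0.28792 = 3.473

3.47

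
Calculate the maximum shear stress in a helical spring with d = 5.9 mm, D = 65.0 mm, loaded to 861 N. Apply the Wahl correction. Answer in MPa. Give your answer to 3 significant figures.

785 MPa

Spring index C = D/d = 65.0/5.9 = 11.0169
K_W = (4C−1)/(4C−4) + 0.615/C = 43.068/40.068 + 0.0558 = 1.1307
τ₀ = 8FD/(πd³) = 8·861·65.0/(π·5.9³) = 447720/645.22 = 693.91 MPa
τ_max = K·τ₀ = 1.1307 × 693.91 = 784.6 MPa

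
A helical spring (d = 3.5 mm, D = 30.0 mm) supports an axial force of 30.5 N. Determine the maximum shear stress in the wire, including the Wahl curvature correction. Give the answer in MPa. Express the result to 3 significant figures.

63.6 MPa

Spring index C = D/d = 30.0/3.5 = 8.5714
K_W = (4C−1)/(4C−4) + 0.615/C = 33.286/30.286 + 0.0717 = 1.1708
τ₀ = 8FD/(πd³) = 8·30.5·30.0/(π·3.5³) = 7320/134.7 = 54.345 MPa
τ_max = K·τ₀ = 1.1708 × 54.345 = 63.627 MPa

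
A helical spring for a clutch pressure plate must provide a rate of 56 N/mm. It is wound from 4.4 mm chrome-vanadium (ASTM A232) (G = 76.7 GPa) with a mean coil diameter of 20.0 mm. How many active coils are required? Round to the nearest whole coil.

8

N_a = Gd⁴/(8D³k) = (76.7×10³ × 4.4⁴)/(8 × 20.0³ × 56)
    = 2.87479e+07 / 3.584e+06 = 8.021 → 8 coils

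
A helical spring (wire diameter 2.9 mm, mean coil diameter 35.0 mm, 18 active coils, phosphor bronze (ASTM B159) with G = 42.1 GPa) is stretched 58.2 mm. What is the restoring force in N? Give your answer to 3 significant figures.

28.1 N

k = Gd⁴/(8D³N_a) = (42.1×10³)(2.9⁴)/(8·35.0³·18) = 0.48229 N/mm
F = k·δ = 0.48229 × 58.2 = 28.069 N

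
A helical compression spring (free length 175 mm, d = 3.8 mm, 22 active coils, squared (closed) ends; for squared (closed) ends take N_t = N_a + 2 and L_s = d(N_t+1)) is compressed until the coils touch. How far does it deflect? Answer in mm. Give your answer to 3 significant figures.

80.0 mm

N_t = 24; L_s = 3.8·25 = 95 mm
δ_solid = L₀ − L_s = 175 − 95 = 80 mm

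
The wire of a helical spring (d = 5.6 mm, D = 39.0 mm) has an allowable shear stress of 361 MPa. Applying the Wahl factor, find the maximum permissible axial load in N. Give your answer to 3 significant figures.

C = D/d = 39.0/5.6 = 6.9643
K_W = (4C−1)/(4C−4) + 0.615/C = 26.857/23.857 + 0.0883 = 1.2141
τ_max = K·8FD/(πd³) → F_max = τ_allow·πd³/(8DK)
F_max = 361·π·5.6³/(8·39.0·1.2141) = 1.9917e+05/378.79 = 525.81 N

526 N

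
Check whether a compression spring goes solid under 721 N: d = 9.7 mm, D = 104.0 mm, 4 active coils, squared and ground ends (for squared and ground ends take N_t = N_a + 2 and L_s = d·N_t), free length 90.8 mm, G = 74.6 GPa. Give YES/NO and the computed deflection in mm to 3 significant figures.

YES, δ = 39.3 mm

k = Gd⁴/(8D³N_a) = (74.6×10³)(9.7⁴)/(8·104.0³·4) = 18.347 N/mm
N_t = 6; L_s = 9.7·6 = 58.2 mm; δ_solid = L₀ − L_s = 90.8 − 58.2 = 32.6 mm
δ = F/k = 721/18.347 = 39.297 mm
δ ≥ δ_solid → spring goes solid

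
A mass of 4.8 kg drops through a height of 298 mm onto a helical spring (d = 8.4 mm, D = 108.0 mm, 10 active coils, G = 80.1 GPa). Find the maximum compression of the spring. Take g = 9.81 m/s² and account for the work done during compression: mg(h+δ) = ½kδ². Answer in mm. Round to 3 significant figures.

96.9 mm

k = Gd⁴/(8D³N_a) = (80.1×10³)(8.4⁴)/(8·108.0³·10) = 3.9572 N/mm
W = mg = 4.8 × 9.81 = 47.088 N
½kδ² − Wδ − Wh = 0 → δ = (W + √(W² + 2kWh))/k
δ = (47.088 + √(2217.3 + 111057))/3.9572 = (47.088 + 336.56)/3.9572 = 96.95 mm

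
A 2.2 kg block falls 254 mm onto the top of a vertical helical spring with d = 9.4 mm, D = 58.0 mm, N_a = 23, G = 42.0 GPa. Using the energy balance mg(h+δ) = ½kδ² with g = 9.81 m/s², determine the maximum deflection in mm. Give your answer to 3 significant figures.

37.1 mm

k = Gd⁴/(8D³N_a) = (42.0×10³)(9.4⁴)/(8·58.0³·23) = 9.134 N/mm
W = mg = 2.2 × 9.81 = 21.582 N
½kδ² − Wδ − Wh = 0 → δ = (W + √(W² + 2kWh))/k
δ = (21.582 + √(465.78 + 100142))/9.134 = (21.582 + 317.19)/9.134 = 37.089 mm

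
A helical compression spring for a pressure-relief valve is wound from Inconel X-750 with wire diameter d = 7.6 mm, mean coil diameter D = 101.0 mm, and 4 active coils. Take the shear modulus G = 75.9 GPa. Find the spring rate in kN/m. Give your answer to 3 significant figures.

k = Gd⁴/(8D³N_a) = (75.9×10³ × 7.6⁴) / (8 × 101.0³ × 4)
  = 2.53219e+08 / 3.29696e+07 = 7.6804 N/mm

7.68 kN/m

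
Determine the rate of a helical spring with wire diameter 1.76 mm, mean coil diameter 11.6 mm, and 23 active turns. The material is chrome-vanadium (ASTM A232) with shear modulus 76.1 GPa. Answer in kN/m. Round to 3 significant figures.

k = Gd⁴/(8D³N_a) = (76.1×10³ × 1.76⁴) / (8 × 11.6³ × 23)
  = 730189 / 287205 = 2.5424 N/mm

2.54 kN/m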